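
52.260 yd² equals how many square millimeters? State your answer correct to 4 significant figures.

1 square yard = 836127 square millimeters.
Then 52.260 × 836127 ≈ 4.370 × 10^7 mm².

4.370 × 10^7 square millimeters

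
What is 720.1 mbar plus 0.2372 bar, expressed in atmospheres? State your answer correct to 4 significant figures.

0.9448 atm

720.1 mbar = 0.710683 atm and 0.2372 bar = 0.234098 atm.
0.710683 + 0.234098 ≈ 0.9448 atm.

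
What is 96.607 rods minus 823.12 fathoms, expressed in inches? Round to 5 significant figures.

96.607 rod = 19128.2 in and 823.12 fathom = 59264.6 in.
19128.2 − 59264.6 ≈ -40136 in.

-40136 in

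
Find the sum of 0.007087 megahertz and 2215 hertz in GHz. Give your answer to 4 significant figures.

0.007087 MHz = 7.08700e-6 GHz and 2215 Hz = 2.21500e-6 GHz.
7.08700e-6 + 2.21500e-6 ≈ 9.302e-6 GHz.

9.302e-6 GHz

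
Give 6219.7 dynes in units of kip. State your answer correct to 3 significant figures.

1 dyne = 2.24809 × 10^-9 kips.
6219.7 × 2.24809 × 10^-9 ≈ 1.40 × 10^-5 kip.

1.40 × 10^-5 kip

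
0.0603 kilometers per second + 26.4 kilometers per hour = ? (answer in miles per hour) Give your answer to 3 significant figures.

151 mph

0.0603 km/s = 134.887 mph and 26.4 km/h = 16.4042 mph.
134.887 + 16.4042 ≈ 151 mph.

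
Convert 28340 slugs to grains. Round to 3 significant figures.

1 slug = 225218 grains.
28340 × 225218 ≈ 6.38 × 10^9 gr.

6.38 × 10^9 gr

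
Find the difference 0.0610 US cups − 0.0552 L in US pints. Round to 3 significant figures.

0.0610 US cup = 0.0305000 US pt and 0.0552 L = 0.116658 US pt.
0.0305000 − 0.116658 ≈ -0.0862 US pt.

-0.0862 US pt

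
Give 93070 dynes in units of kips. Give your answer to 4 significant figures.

1 dyn = 2.24809 × 10^-9 kips.
Thus 93070 × 2.24809 × 10^-9 ≈ 0.0002092 kip.

0.0002092 kip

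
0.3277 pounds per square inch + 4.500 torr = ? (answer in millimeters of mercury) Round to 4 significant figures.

21.45 mmHg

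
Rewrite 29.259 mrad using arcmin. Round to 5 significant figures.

100.59 arcminutes

1 mrad = 3.43775 arcmin.
So 29.259 × 3.43775 ≈ 100.59 arcmin.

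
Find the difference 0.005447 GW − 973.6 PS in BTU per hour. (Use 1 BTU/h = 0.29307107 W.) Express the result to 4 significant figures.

1.614 × 10^7 BTU/h

0.005447 GW = 1.85859 × 10^7 BTU/h and 973.6 PS = 2.44337 × 10^6 BTU/h.
1.85859 × 10^7 − 2.44337 × 10^6 ≈ 1.614 × 10^7 BTU/h.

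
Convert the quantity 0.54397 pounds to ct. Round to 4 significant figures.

1 pound = 2267.96 ct.
Then 0.54397 × 2267.96 ≈ 1234 ct.

1234 carats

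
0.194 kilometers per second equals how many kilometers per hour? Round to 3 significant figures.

1 km/s = 3600.00 km/h.
Then 0.194 × 3600.00 ≈ 698 km/h.

698 kilometers per hour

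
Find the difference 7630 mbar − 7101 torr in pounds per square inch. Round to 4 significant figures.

7630 mbar = 110.664 psi and 7101 torr = 137.310 psi.
110.664 − 137.310 ≈ -26.65 psi.

-26.65 psi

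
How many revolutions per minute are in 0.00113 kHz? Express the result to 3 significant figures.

1 kHz = 60000.0 rpm.
Thus 0.00113 × 60000.0 ≈ 67.8 rpm.

67.8 rpm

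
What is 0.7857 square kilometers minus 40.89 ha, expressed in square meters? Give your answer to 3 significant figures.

377000 square meters

0.7857 km² = 785700 m² and 40.89 ha = 408900 m².
785700 − 408900 ≈ 377000 m².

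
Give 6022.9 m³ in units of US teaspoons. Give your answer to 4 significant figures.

1.222e+9 US teaspoons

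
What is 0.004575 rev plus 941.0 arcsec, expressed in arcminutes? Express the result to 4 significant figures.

0.004575 rev = 98.8200 arcmin and 941.0 arcsec = 15.6833 arcmin.
98.8200 + 15.6833 ≈ 114.5 arcmin.

114.5 arcmin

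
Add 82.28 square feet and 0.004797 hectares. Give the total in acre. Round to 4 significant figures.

82.28 ft² = 0.00188889 acre and 0.004797 ha = 0.0118536 acre.
0.00188889 + 0.0118536 ≈ 0.01374 acre.

0.01374 acres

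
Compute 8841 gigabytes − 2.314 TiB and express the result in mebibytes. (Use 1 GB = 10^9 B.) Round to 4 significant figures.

6.005 × 10^6 MiB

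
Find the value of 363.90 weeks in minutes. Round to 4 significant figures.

1 week = 10080.0 min.
363.90 × 10080.0 ≈ 3.668e+6 min.

3.668e+6 min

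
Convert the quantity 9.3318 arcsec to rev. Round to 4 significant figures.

7.200e-6 rev

1 arcsec = 7.71605e-7 revolutions.
So 9.3318 × 7.71605e-7 ≈ 7.200e-6 rev.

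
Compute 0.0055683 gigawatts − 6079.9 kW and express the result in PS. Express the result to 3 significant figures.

0.0055683 GW = 7570.78 PS and 6079.9 kW = 8266.36 PS.
7570.78 − 8266.36 ≈ -696 PS.

-696 metric horsepower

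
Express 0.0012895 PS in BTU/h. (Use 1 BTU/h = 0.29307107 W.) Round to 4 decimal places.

3.2362 BTU/h

1 metric horsepower = 2509.63 BTU/h.
Thus 0.0012895 × 2509.63 ≈ 3.2362 BTU/h.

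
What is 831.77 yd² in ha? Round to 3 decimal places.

1 square yard = 8.36127 × 10^-5 hectares.
831.77 × 8.36127 × 10^-5 ≈ 0.070 ha.

0.070 ha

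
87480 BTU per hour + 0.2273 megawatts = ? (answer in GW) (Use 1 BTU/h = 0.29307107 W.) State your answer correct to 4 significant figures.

87480 BTU/h = 2.56379e-5 GW and 0.2273 MW = 0.000227300 GW.
2.56379e-5 + 0.000227300 ≈ 0.0002529 GW.

0.0002529 GW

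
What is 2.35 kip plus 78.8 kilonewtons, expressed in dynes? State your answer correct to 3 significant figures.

2.35 kip = 1.04533 × 10^9 dyn and 78.8 kN = 7.88000 × 10^9 dyn.
1.04533 × 10^9 + 7.88000 × 10^9 ≈ 8.93 × 10^9 dyn.

8.93 × 10^9 dyn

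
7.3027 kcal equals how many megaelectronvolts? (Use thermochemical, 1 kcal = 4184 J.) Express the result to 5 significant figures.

1 kilocalorie = 2.61145e+16 MeV.
7.3027 × 2.61145e+16 ≈ 1.9071e+17 MeV.

1.9071e+17 MeV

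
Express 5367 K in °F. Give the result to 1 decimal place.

9200.9 degrees Fahrenheit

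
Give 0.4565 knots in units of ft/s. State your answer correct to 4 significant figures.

1 knot = 1.68781 feet per second.
0.4565 × 1.68781 ≈ 0.7705 ft/s.

0.7705 ft/s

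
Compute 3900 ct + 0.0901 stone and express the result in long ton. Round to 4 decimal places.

0.0013 long ton

3900 ct = 0.000767681 long ton and 0.0901 st = 0.000563125 long ton.
0.000767681 + 0.000563125 ≈ 0.0013 long ton.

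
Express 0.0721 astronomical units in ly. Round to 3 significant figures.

1.14e-6 light-years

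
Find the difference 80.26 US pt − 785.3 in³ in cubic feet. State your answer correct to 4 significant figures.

0.8867 cubic feet

80.26 US pt = 1.34115 ft³ and 785.3 in³ = 0.454456 ft³.
1.34115 − 0.454456 ≈ 0.8867 ft³.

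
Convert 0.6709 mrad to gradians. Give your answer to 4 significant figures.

0.04271 gradians

1 milliradian = 0.0636620 grad.
So 0.6709 × 0.0636620 ≈ 0.04271 grad.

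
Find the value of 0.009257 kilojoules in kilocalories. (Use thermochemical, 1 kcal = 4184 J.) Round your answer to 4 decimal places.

1 kilojoule = 0.239006 kcal.
0.009257 × 0.239006 ≈ 0.0022 kcal.

0.0022 kilocalories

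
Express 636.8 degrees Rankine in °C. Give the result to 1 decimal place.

°R = (°C + 273.15) × 9/5.
Applying the formula gives 80.6 °C.

80.6 °C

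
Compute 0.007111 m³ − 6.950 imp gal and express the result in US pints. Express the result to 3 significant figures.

-51.7 US pints

0.007111 m³ = 15.0282 US pt and 6.950 imp gal = 66.7728 US pt.
15.0282 − 66.7728 ≈ -51.7 US pt.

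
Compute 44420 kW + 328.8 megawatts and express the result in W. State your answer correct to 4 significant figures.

3.732e+8 W

44420 kW = 4.44200e+7 W and 328.8 MW = 3.28800e+8 W.
4.44200e+7 + 3.28800e+8 ≈ 3.732e+8 W.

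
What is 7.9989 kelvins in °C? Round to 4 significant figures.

K = °C + 273.15.
Applying the formula gives -265.2 °C.

-265.2 degrees Celsius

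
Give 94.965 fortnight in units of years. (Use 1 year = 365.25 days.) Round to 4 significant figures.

3.640 years

1 fortnight = 0.0383299 years.
Thus 94.965 × 0.0383299 ≈ 3.640 yr.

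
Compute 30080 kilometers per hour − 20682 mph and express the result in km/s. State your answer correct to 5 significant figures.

-0.89013 kilometers per second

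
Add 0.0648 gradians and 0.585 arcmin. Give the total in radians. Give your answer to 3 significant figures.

0.00119 rad

0.0648 grad = 0.00101788 rad and 0.585 arcmin = 0.000170170 rad.
0.00101788 + 0.000170170 ≈ 0.00119 rad.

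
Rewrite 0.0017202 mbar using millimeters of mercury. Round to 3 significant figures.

0.00129 mmHg

1 millibar = 0.750062 mmHg.
Thus 0.0017202 × 0.750062 ≈ 0.00129 mmHg.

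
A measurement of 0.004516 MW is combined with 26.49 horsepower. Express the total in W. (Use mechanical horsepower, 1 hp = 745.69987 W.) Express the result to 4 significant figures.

24270 W

0.004516 MW = 4516.00 W and 26.49 hp = 19753.6 W.
4516.00 + 19753.6 ≈ 24270 W.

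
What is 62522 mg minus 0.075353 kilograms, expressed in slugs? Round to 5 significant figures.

62522 mg = 0.00428412 slug and 0.075353 kg = 0.00516332 slug.
0.00428412 − 0.00516332 ≈ -0.00087920 slug.

-0.00087920 slug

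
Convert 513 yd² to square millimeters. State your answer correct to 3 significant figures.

4.29e+8 square millimeters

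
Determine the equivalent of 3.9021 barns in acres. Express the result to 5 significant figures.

9.6423e-32 acres

1 barn = 2.47105e-32 acres.
Thus 3.9021 × 2.47105e-32 ≈ 9.6423e-32 acre.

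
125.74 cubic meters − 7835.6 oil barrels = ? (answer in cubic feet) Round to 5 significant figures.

125.74 m³ = 4440.47 ft³ and 7835.6 bbl = 43993.6 ft³.
4440.47 − 43993.6 ≈ -39553 ft³.

-39553 ft³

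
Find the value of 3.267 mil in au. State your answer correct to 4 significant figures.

5.547 × 10^-16 au

1 mil = 1.69789 × 10^-16 au.
3.267 × 1.69789 × 10^-16 ≈ 5.547 × 10^-16 au.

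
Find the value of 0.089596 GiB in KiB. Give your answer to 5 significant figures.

1 gibibyte = 1048576 KiB.
Thus 0.089596 × 1048576 ≈ 93948 KiB.

93948 kibibytes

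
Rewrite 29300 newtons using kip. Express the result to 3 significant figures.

6.59 kip

1 newton = 0.000224809 kip.
So 29300 × 0.000224809 ≈ 6.59 kip.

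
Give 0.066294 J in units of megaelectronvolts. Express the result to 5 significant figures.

1 J = 6.24151e+12 megaelectronvolts.
So 0.066294 × 6.24151e+12 ≈ 4.1377e+11 MeV.

4.1377e+11 megaelectronvolts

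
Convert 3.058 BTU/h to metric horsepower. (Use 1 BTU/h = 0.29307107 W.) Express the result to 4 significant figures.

0.001219 metric horsepower

1 BTU/h = 0.000398466 PS.
3.058 × 0.000398466 ≈ 0.001219 PS.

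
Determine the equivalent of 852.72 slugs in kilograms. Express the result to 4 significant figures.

12440 kg

1 slug = 14.5939 kg.
852.72 × 14.5939 ≈ 12440 kg.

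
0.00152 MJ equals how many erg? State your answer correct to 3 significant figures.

1 megajoule = 1.00000 × 10^13 erg.
So 0.00152 × 1.00000 × 10^13 ≈ 1.52 × 10^10 erg.

1.52 × 10^10 erg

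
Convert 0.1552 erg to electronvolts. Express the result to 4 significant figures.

9.687e+10 eV

1 erg = 6.24151e+11 eV.
Then 0.1552 × 6.24151e+11 ≈ 9.687e+10 eV.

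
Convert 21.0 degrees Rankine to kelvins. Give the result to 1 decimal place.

11.7 K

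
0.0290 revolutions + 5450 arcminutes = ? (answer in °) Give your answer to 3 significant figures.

101 °

0.0290 rev = 10.4400 ° and 5450 arcmin = 90.8333 °.
10.4400 + 90.8333 ≈ 101 °.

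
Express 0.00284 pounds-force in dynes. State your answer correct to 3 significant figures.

1260 dynes

1 lbf = 444822 dyn.
0.00284 × 444822 ≈ 1260 dyn.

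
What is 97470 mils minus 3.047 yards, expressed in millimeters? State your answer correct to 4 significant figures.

-310.4 millimeters

97470 mil = 2475.74 mm and 3.047 yd = 2786.18 mm.
2475.74 − 2786.18 ≈ -310.4 mm.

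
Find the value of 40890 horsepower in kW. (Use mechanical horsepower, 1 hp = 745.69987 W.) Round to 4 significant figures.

1 horsepower = 0.745700 kilowatts.
40890 × 0.745700 ≈ 30490 kW.

30490 kW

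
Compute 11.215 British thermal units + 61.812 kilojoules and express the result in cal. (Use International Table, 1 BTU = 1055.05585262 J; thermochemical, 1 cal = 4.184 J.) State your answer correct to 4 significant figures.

17600 calories

11.215 BTU = 2828.02 cal and 61.812 kJ = 14773.4 cal.
2828.02 + 14773.4 ≈ 17600 cal.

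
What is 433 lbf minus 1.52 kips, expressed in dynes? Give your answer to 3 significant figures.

433 lbf = 1.92608 × 10^8 dyn and 1.52 kip = 6.76130 × 10^8 dyn.
1.92608 × 10^8 − 6.76130 × 10^8 ≈ -4.84 × 10^8 dyn.

-4.84 × 10^8 dynes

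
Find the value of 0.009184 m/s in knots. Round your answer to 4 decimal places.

1 meter per second = 1.94384 kn.
Then 0.009184 × 1.94384 ≈ 0.0179 kn.

0.0179 knots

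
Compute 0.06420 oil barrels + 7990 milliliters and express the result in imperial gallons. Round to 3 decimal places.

0.06420 bbl = 2.24522 imp gal and 7990 mL = 1.75755 imp gal.
2.24522 + 1.75755 ≈ 4.003 imp gal.

4.003 imperial gallons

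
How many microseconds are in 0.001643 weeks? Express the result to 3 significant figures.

9.94 × 10^8 microseconds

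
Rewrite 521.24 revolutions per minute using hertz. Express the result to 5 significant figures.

1 rpm = 0.01666667 Hz.
Then 521.24 × 0.01666667 ≈ 8.6873 Hz.

8.6873 Hz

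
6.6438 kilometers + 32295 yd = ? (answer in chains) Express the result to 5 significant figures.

1798.2 chain

6.6438 km = 330.261 chain and 32295 yd = 1467.95 chain.
330.261 + 1467.95 ≈ 1798.2 chain.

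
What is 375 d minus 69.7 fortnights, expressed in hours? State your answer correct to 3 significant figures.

-14400 hours

375 d = 9000.00 h and 69.7 fortnight = 23419.2 h.
9000.00 − 23419.2 ≈ -14400 h.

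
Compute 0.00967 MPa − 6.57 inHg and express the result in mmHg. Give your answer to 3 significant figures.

-94.3 millimeters of mercury

0.00967 MPa = 72.5310 mmHg and 6.57 inHg = 166.878 mmHg.
72.5310 − 166.878 ≈ -94.3 mmHg.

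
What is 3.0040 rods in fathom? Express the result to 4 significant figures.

8.261 fathoms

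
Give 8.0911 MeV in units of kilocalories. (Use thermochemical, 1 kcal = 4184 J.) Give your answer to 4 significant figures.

3.098e-16 kcal

1 megaelectronvolt = 3.82929e-17 kcal.
Thus 8.0911 × 3.82929e-17 ≈ 3.098e-16 kcal.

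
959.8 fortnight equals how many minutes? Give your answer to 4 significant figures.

1.935 × 10^7 min

1 fortnight = 20160.0 min.
Thus 959.8 × 20160.0 ≈ 1.935 × 10^7 min.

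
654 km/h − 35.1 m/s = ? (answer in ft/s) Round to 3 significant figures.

481 feet per second

654 km/h = 596.019 ft/s and 35.1 m/s = 115.157 ft/s.
596.019 − 115.157 ≈ 481 ft/s.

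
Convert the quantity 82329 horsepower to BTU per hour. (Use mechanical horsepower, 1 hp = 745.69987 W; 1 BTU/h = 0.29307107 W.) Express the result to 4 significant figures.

2.095e+8 BTU per hour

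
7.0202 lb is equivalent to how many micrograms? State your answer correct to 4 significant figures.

1 lb = 4.53592e+8 micrograms.
7.0202 × 4.53592e+8 ≈ 3.184e+9 μg.

3.184e+9 μg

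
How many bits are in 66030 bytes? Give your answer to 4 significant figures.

528200 bits

1 B = 8.00000 bits.
So 66030 × 8.00000 ≈ 528200 bit.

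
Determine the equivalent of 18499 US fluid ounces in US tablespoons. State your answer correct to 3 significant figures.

37000 US tablespoons

1 US fl oz = 2.00000 US tbsp.
So 18499 × 2.00000 ≈ 37000 US tbsp.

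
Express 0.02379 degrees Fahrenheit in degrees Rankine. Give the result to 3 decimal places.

°R = °F + 459.67.
Applying the formula gives 459.694 °R.

459.694 °R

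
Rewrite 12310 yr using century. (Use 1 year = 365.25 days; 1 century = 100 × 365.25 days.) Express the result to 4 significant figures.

123.1 century

1 year = 0.0100000 century.
Then 12310 × 0.0100000 ≈ 123.1 century.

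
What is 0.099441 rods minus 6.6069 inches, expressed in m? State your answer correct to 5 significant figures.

0.33229 meters

0.099441 rod = 0.500109 m and 6.6069 in = 0.167815 m.
0.500109 − 0.167815 ≈ 0.33229 m.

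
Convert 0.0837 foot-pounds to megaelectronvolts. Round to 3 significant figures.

1 foot-pound = 8.46235e+12 megaelectronvolts.
0.0837 × 8.46235e+12 ≈ 7.08e+11 MeV.

7.08e+11 megaelectronvolts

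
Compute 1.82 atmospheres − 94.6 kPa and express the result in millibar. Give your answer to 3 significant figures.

898 millibar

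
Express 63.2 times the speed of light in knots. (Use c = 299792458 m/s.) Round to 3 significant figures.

3.68 × 10^10 kn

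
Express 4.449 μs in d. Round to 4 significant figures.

5.149e-11 d

1 microsecond = 1.15741e-11 days.
Then 4.449 × 1.15741e-11 ≈ 5.149e-11 d.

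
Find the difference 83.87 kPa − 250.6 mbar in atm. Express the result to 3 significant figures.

0.580 atm

83.87 kPa = 0.827733 atm and 250.6 mbar = 0.247323 atm.
0.827733 − 0.247323 ≈ 0.580 atm.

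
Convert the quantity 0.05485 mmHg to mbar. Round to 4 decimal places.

0.0731 millibar

1 mmHg = 1.33322 millibar.
Thus 0.05485 × 1.33322 ≈ 0.0731 mbar.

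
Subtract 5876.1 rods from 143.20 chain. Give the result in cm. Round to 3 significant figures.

-2.67 × 10^6 cm

143.20 chain = 288073 cm and 5876.1 rod = 2.95521 × 10^6 cm.
288073 − 2.95521 × 10^6 ≈ -2.67 × 10^6 cm.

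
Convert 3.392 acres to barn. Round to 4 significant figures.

1 acre = 4.04686 × 10^31 barn.
3.392 × 4.04686 × 10^31 ≈ 1.373 × 10^32 barn.

1.373 × 10^32 barns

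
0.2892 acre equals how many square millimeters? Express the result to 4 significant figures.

1.170 × 10^9 square millimeters

1 acre = 4.04686 × 10^9 square millimeters.
So 0.2892 × 4.04686 × 10^9 ≈ 1.170 × 10^9 mm².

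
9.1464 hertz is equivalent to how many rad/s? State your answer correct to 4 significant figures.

1 hertz = 6.28319 radians per second.
So 9.1464 × 6.28319 ≈ 57.47 rad/s.

57.47 radians per second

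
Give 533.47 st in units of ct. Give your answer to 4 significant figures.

1.694 × 10^7 ct

1 st = 31751.5 carats.
So 533.47 × 31751.5 ≈ 1.694 × 10^7 ct.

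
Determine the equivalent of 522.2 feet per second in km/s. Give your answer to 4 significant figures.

1 ft/s = 0.000304800 kilometers per second.
Then 522.2 × 0.000304800 ≈ 0.1592 km/s.

0.1592 km/s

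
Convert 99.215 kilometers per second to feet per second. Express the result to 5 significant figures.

1 km/s = 3280.84 ft/s.
Thus 99.215 × 3280.84 ≈ 325510 ft/s.

325510 ft/s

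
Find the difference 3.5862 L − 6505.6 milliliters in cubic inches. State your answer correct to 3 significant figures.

-178 in³

3.5862 L = 218.843 in³ and 6505.6 mL = 396.996 in³.
218.843 − 396.996 ≈ -178 in³.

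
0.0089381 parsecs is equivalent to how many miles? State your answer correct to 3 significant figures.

1 pc = 1.91735 × 10^13 mi.
So 0.0089381 × 1.91735 × 10^13 ≈ 1.71 × 10^11 mi.

1.71 × 10^11 mi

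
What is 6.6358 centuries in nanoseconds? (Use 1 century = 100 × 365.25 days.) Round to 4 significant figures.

2.094e+19 nanoseconds

1 century = 3.15576e+18 ns.
Then 6.6358 × 3.15576e+18 ≈ 2.094e+19 ns.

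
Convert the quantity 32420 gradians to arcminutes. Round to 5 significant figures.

1.7507e+6 arcminutes

1 grad = 54.0000 arcmin.
Thus 32420 × 54.0000 ≈ 1.7507e+6 arcmin.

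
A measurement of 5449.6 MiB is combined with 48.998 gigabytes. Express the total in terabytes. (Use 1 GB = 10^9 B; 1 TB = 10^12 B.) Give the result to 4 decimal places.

5449.6 MiB = 0.00571432 TB and 48.998 GB = 0.0489980 TB.
0.00571432 + 0.0489980 ≈ 0.0547 TB.

0.0547 TB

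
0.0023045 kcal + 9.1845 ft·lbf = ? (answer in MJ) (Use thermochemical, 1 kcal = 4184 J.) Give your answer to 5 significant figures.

2.2095e-5 MJ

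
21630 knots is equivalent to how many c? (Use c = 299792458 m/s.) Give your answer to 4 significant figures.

1 knot = 1.71600 × 10^-9 c.
So 21630 × 1.71600 × 10^-9 ≈ 3.712 × 10^-5 c.

3.712 × 10^-5 times the speed of light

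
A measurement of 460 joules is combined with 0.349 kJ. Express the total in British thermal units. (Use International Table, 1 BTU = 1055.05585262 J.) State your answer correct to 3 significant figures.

460 J = 0.435996 BTU and 0.349 kJ = 0.330788 BTU.
0.435996 + 0.330788 ≈ 0.767 BTU.

0.767 BTU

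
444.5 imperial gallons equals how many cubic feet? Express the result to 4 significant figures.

71.36 cubic feet

1 imperial gallon = 0.160544 cubic feet.
Thus 444.5 × 0.160544 ≈ 71.36 ft³.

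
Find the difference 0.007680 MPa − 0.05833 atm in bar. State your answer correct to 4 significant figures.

0.01770 bar

0.007680 MPa = 0.0768000 bar and 0.05833 atm = 0.0591029 bar.
0.0768000 − 0.0591029 ≈ 0.01770 bar.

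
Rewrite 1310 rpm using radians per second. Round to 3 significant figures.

137 rad/s

1 revolution per minute = 0.104720 rad/s.
So 1310 × 0.104720 ≈ 137 rad/s.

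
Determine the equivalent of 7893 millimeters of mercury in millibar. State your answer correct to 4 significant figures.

10520 millibar

1 millimeter of mercury = 1.33322 mbar.
So 7893 × 1.33322 ≈ 10520 mbar.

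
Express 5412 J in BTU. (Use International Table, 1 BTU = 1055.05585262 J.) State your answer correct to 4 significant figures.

1 joule = 0.000947817 BTU.
5412 × 0.000947817 ≈ 5.130 BTU.

5.130 BTU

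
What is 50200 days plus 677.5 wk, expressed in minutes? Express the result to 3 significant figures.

7.91 × 10^7 min

50200 d = 7.22880 × 10^7 min and 677.5 wk = 6.82920 × 10^6 min.
7.22880 × 10^7 + 6.82920 × 10^6 ≈ 7.91 × 10^7 min.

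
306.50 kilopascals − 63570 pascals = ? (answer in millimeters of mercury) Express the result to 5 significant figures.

306.50 kPa = 2298.94 mmHg and 63570 Pa = 476.814 mmHg.
2298.94 − 476.814 ≈ 1822.1 mmHg.

1822.1 millimeters of mercury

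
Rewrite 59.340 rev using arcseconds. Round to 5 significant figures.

1 rev = 1.29600e+6 arcsec.
So 59.340 × 1.29600e+6 ≈ 7.6905e+7 arcsec.

7.6905e+7 arcsec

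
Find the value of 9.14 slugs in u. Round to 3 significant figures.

8.03e+28 u

1 slug = 8.78865e+27 atomic mass units.
Thus 9.14 × 8.78865e+27 ≈ 8.03e+28 u.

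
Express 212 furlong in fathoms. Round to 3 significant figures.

1 furlong = 110.000 fathom.
Then 212 × 110.000 ≈ 23300 fathom.

23300 fathom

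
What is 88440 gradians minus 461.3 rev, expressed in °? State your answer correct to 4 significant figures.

88440 grad = 79596.0 ° and 461.3 rev = 166068 °.
79596.0 − 166068 ≈ -86470 °.

-86470 degrees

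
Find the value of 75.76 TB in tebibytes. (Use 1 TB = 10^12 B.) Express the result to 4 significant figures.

1 terabyte = 0.909495 tebibytes.
Thus 75.76 × 0.909495 ≈ 68.90 TiB.

68.90 TiB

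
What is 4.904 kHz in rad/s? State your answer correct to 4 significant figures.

1 kilohertz = 6283.19 radians per second.
Then 4.904 × 6283.19 ≈ 30810 rad/s.

30810 rad/s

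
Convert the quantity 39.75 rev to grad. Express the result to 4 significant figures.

1 revolution = 400.000 gradians.
Then 39.75 × 400.000 ≈ 15900 grad.

15900 gradians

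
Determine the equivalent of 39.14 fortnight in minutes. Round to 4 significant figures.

1 fortnight = 20160.0 min.
Thus 39.14 × 20160.0 ≈ 789100 min.

789100 min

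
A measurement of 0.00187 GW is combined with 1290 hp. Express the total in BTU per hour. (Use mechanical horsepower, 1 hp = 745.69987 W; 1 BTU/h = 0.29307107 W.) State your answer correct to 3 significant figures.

0.00187 GW = 6.38070e+6 BTU/h and 1290 hp = 3.28232e+6 BTU/h.
6.38070e+6 + 3.28232e+6 ≈ 9.66e+6 BTU/h.

9.66e+6 BTU per hour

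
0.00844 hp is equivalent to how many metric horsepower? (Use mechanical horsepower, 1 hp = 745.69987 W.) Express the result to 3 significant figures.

0.00856 metric horsepower

1 horsepower = 1.01387 metric horsepower.
0.00844 × 1.01387 ≈ 0.00856 PS.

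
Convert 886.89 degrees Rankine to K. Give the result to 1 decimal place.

°R = K × 9/5.
Applying the formula gives 492.7 K.

492.7 K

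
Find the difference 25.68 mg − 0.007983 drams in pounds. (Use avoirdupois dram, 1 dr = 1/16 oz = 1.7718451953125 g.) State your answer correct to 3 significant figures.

25.68 mg = 5.66147e-5 lb and 0.007983 dr = 3.11836e-5 lb.
5.66147e-5 − 3.11836e-5 ≈ 2.54e-5 lb.

2.54e-5 pounds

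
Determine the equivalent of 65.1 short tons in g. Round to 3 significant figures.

1 short ton = 907185 g.
So 65.1 × 907185 ≈ 5.91e+7 g.

5.91e+7 g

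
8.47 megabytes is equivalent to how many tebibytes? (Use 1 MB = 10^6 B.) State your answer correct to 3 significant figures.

1 megabyte = 9.09495 × 10^-7 tebibytes.
So 8.47 × 9.09495 × 10^-7 ≈ 7.70 × 10^-6 TiB.

7.70 × 10^-6 tebibytes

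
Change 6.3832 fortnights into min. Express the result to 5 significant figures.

128690 min

1 fortnight = 20160.0 min.
Then 6.3832 × 20160.0 ≈ 128690 min.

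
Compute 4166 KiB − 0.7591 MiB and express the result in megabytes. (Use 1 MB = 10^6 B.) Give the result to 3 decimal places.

3.470 MB

4166 KiB = 4.26598 MB and 0.7591 MiB = 0.795974 MB.
4.26598 − 0.795974 ≈ 3.470 MB.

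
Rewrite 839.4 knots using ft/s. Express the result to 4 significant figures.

1 kn = 1.68781 ft/s.
Thus 839.4 × 1.68781 ≈ 1417 ft/s.

1417 ft/s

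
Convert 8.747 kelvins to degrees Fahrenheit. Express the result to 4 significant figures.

-443.9 °F

K = (°F + 459.67) × 5/9.
Applying the formula gives -443.9 °F.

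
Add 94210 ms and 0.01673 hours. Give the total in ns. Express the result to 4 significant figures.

1.544e+11 nanoseconds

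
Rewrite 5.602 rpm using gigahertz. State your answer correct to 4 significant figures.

9.337 × 10^-11 GHz

1 revolution per minute = 1.66667 × 10^-11 GHz.
So 5.602 × 1.66667 × 10^-11 ≈ 9.337 × 10^-11 GHz.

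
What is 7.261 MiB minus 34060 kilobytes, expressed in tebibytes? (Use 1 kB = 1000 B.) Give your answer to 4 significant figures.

-2.405e-5 tebibytes

7.261 MiB = 6.92463e-6 TiB and 34060 kB = 3.09774e-5 TiB.
6.92463e-6 − 3.09774e-5 ≈ -2.405e-5 TiB.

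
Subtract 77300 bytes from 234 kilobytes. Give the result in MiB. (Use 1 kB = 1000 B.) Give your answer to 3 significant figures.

234 kB = 0.223160 MiB and 77300 B = 0.0737190 MiB.
0.223160 − 0.0737190 ≈ 0.149 MiB.

0.149 mebibytes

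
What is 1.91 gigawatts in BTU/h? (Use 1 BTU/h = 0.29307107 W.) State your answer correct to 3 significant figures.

6.52e+9 BTU/h

1 gigawatt = 3.41214e+9 BTU per hour.
Then 1.91 × 3.41214e+9 ≈ 6.52e+9 BTU/h.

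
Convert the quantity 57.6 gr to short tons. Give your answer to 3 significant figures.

1 gr = 7.14286e-8 short tons.
Then 57.6 × 7.14286e-8 ≈ 4.11e-6 short ton.

4.11e-6 short ton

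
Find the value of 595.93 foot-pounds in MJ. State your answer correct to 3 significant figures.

0.000808 MJ

1 ft·lbf = 1.35582e-6 MJ.
So 595.93 × 1.35582e-6 ≈ 0.000808 MJ.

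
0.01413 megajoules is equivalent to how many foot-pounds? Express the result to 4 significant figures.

10420 foot-pounds

1 MJ = 737562 ft·lbf.
Thus 0.01413 × 737562 ≈ 10420 ft·lbf.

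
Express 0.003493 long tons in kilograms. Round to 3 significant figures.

1 long ton = 1016.05 kilograms.
So 0.003493 × 1016.05 ≈ 3.55 kg.

3.55 kilograms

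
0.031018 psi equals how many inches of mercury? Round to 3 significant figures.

1 psi = 2.03602 inches of mercury.
Then 0.031018 × 2.03602 ≈ 0.0632 inHg.

0.0632 inHg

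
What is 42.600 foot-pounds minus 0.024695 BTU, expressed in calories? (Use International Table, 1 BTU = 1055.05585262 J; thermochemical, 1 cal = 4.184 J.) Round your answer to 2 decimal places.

42.600 ft·lbf = 13.8045 cal and 0.024695 BTU = 6.22720 cal.
13.8045 − 6.22720 ≈ 7.58 cal.

7.58 calories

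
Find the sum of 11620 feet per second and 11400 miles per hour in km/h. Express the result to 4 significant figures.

31100 km/h

11620 ft/s = 12750.4 km/h and 11400 mph = 18346.5 km/h.
12750.4 + 18346.5 ≈ 31100 km/h.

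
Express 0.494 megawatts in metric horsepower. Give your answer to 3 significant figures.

672 PS

1 megawatt = 1359.62 metric horsepower.
0.494 × 1359.62 ≈ 672 PS.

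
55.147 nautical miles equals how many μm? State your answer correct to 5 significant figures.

1.0213 × 10^11 micrometers

1 nautical mile = 1.85200 × 10^9 micrometers.
Thus 55.147 × 1.85200 × 10^9 ≈ 1.0213 × 10^11 μm.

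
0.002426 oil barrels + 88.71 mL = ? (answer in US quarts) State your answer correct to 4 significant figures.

0.5013 US quarts

0.002426 bbl = 0.407568 US qt and 88.71 mL = 0.0937388 US qt.
0.407568 + 0.0937388 ≈ 0.5013 US qt.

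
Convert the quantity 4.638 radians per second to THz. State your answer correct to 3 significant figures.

1 rad/s = 1.59155e-13 THz.
Then 4.638 × 1.59155e-13 ≈ 7.38e-13 THz.

7.38e-13 THz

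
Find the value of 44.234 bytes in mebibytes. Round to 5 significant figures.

4.2185e-5 mebibytes

1 B = 9.53674e-7 mebibytes.
Then 44.234 × 9.53674e-7 ≈ 4.2185e-5 MiB.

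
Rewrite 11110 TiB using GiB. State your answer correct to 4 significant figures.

1 tebibyte = 1024.00 gibibytes.
Thus 11110 × 1024.00 ≈ 1.138 × 10^7 GiB.

1.138 × 10^7 GiB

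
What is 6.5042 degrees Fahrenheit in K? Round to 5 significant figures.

258.99 kelvins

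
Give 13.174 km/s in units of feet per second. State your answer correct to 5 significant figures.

1 kilometer per second = 3280.84 ft/s.
Thus 13.174 × 3280.84 ≈ 43222 ft/s.

43222 ft/s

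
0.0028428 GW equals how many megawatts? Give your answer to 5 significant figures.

2.8428 MW

1 gigawatt = 1000.00 MW.
So 0.0028428 × 1000.00 ≈ 2.8428 MW.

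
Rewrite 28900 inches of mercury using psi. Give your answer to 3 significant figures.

14200 pounds per square inch

1 inch of mercury = 0.491154 psi.
So 28900 × 0.491154 ≈ 14200 psi.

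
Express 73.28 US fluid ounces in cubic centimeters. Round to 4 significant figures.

1 US fl oz = 29.5735 cm³.
73.28 × 29.5735 ≈ 2167 cm³.

2167 cubic centimeters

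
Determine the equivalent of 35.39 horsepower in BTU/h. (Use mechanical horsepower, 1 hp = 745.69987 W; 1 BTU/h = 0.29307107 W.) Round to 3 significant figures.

90000 BTU/h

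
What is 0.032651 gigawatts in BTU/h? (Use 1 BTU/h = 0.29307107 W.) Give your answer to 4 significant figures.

1.114e+8 BTU/h

1 gigawatt = 3.41214e+9 BTU/h.
So 0.032651 × 3.41214e+9 ≈ 1.114e+8 BTU/h.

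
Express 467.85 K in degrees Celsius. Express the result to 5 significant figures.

K = °C + 273.15.
Applying the formula gives 194.70 °C.

194.70 °C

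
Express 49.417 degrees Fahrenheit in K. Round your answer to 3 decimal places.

K = (°F + 459.67) × 5/9.
Applying the formula gives 282.826 K.

282.826 K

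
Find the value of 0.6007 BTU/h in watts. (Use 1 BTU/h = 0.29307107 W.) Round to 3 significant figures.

1 BTU per hour = 0.293071 watts.
So 0.6007 × 0.293071 ≈ 0.176 W.

0.176 W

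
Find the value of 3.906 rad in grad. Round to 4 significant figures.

1 rad = 63.6620 grad.
3.906 × 63.6620 ≈ 248.7 grad.

248.7 grad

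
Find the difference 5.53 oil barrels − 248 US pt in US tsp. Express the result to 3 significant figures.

5.53 bbl = 178376 US tsp and 248 US pt = 23808.0 US tsp.
178376 − 23808.0 ≈ 155000 US tsp.

155000 US teaspoons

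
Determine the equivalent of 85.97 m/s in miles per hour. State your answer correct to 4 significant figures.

1 meter per second = 2.23694 miles per hour.
Then 85.97 × 2.23694 ≈ 192.3 mph.

192.3 miles per hour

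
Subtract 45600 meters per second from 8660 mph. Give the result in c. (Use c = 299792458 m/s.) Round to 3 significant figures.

-0.000139 c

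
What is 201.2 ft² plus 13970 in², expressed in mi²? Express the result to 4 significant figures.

201.2 ft² = 7.21706e-6 mi² and 13970 in² = 3.47989e-6 mi².
7.21706e-6 + 3.47989e-6 ≈ 1.070e-5 mi².

1.070e-5 mi²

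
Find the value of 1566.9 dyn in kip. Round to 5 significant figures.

1 dyne = 2.24809 × 10^-9 kip.
Thus 1566.9 × 2.24809 × 10^-9 ≈ 3.5225 × 10^-6 kip.

3.5225 × 10^-6 kip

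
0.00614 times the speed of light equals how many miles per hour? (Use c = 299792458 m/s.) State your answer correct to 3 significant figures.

4.12e+6 miles per hour

1 speed of light = 6.70617e+8 miles per hour.
0.00614 × 6.70617e+8 ≈ 4.12e+6 mph.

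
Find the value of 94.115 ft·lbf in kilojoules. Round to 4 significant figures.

0.1276 kilojoules

1 foot-pound = 0.00135582 kilojoules.
Then 94.115 × 0.00135582 ≈ 0.1276 kJ.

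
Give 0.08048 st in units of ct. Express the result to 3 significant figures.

2560 ct

1 stone = 31751.5 carats.
Then 0.08048 × 31751.5 ≈ 2560 ct.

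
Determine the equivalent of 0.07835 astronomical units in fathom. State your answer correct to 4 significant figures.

1 au = 8.18011 × 10^10 fathom.
Then 0.07835 × 8.18011 × 10^10 ≈ 6.409 × 10^9 fathom.

6.409 × 10^9 fathoms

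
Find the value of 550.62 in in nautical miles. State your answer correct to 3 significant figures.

1 in = 1.37149 × 10^-5 nmi.
Then 550.62 × 1.37149 × 10^-5 ≈ 0.00755 nmi.

0.00755 nmi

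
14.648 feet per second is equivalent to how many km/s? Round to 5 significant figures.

0.0044647 kilometers per second

1 ft/s = 0.000304800 kilometers per second.
So 14.648 × 0.000304800 ≈ 0.0044647 km/s.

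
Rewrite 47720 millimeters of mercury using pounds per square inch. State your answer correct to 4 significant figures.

1 millimeter of mercury = 0.0193368 pounds per square inch.
Then 47720 × 0.0193368 ≈ 922.8 psi.

922.8 pounds per square inch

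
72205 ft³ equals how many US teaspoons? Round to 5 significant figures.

4.1482 × 10^8 US teaspoons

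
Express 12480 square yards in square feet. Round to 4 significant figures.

1 square yard = 9.00000 ft².
So 12480 × 9.00000 ≈ 112300 ft².

112300 square feet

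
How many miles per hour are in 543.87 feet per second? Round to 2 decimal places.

1 foot per second = 0.681818 mph.
So 543.87 × 0.681818 ≈ 370.82 mph.

370.82 mph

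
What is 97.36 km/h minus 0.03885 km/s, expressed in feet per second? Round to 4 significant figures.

97.36 km/h = 88.7285 ft/s and 0.03885 km/s = 127.461 ft/s.
88.7285 − 127.461 ≈ -38.73 ft/s.

-38.73 feet per second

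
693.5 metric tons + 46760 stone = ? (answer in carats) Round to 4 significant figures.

4.952e+9 carats

693.5 t = 3.46750e+9 ct and 46760 st = 1.48470e+9 ct.
3.46750e+9 + 1.48470e+9 ≈ 4.952e+9 ct.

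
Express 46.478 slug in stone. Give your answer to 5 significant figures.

106.81 stone

1 slug = 2.29815 st.
46.478 × 2.29815 ≈ 106.81 st.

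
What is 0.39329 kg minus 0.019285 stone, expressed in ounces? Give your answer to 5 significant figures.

9.5531 ounces

0.39329 kg = 13.8729 oz and 0.019285 st = 4.31984 oz.
13.8729 − 4.31984 ≈ 9.5531 oz.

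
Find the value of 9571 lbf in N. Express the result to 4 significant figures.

42570 N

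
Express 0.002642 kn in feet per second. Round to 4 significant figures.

1 kn = 1.68781 ft/s.
Then 0.002642 × 1.68781 ≈ 0.004459 ft/s.

0.004459 ft/s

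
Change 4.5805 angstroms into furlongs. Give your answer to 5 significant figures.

2.2770e-12 furlong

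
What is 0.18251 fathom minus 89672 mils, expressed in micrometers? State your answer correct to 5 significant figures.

0.18251 fathom = 333774 μm and 89672 mil = 2.27767 × 10^6 μm.
333774 − 2.27767 × 10^6 ≈ -1.9439 × 10^6 μm.

-1.9439 × 10^6 μm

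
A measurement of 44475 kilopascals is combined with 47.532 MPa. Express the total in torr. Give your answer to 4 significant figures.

690100 torr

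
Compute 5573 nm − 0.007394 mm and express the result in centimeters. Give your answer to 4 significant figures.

-0.0001821 cm

5573 nm = 0.000557300 cm and 0.007394 mm = 0.000739400 cm.
0.000557300 − 0.000739400 ≈ -0.0001821 cm.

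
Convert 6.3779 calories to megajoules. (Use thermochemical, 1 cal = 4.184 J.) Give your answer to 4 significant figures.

2.669e-5 MJ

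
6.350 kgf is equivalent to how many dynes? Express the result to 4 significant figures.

1 kilogram-force = 980665 dyn.
Then 6.350 × 980665 ≈ 6.227e+6 dyn.

6.227e+6 dynes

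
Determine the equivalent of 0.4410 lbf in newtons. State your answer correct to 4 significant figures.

1.962 newtons

1 pound-force = 4.44822 newtons.
Then 0.4410 × 4.44822 ≈ 1.962 N.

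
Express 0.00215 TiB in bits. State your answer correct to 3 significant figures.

1.89e+10 bit

1 TiB = 8.79609e+12 bits.
Then 0.00215 × 8.79609e+12 ≈ 1.89e+10 bit.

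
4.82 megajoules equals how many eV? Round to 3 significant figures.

3.01 × 10^25 electronvolts

1 MJ = 6.24151 × 10^24 eV.
Thus 4.82 × 6.24151 × 10^24 ≈ 3.01 × 10^25 eV.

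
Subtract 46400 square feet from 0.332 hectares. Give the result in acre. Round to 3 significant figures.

-0.245 acres

0.332 ha = 0.820390 acre and 46400 ft² = 1.06520 acre.
0.820390 − 1.06520 ≈ -0.245 acre.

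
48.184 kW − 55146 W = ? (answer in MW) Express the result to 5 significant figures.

-0.0069620 MW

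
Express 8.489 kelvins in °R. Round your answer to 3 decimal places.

°R = K × 9/5.
Applying the formula gives 15.280 °R.

15.280 degrees Rankine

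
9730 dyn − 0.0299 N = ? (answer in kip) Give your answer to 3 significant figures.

1.52e-5 kip

9730 dyn = 2.18739e-5 kip and 0.0299 N = 6.72179e-6 kip.
2.18739e-5 − 6.72179e-6 ≈ 1.52e-5 kip.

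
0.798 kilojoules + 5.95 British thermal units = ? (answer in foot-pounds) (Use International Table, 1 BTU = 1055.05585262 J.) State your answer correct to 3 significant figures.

0.798 kJ = 588.575 ft·lbf and 5.95 BTU = 4630.11 ft·lbf.
588.575 + 4630.11 ≈ 5220 ft·lbf.

5220 foot-pounds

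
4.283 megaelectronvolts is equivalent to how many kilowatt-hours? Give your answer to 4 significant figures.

1 megaelectronvolt = 4.45049 × 10^-20 kWh.
Then 4.283 × 4.45049 × 10^-20 ≈ 1.906 × 10^-19 kWh.

1.906 × 10^-19 kWh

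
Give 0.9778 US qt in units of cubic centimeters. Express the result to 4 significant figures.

925.3 cubic centimeters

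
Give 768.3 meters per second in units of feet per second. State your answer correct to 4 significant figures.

1 meter per second = 3.28084 ft/s.
768.3 × 3.28084 ≈ 2521 ft/s.

2521 ft/s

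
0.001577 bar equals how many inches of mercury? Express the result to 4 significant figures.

0.04657 inches of mercury

1 bar = 29.5300 inHg.
Then 0.001577 × 29.5300 ≈ 0.04657 inHg.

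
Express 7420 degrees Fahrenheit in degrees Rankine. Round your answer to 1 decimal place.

°R = °F + 459.67.
Applying the formula gives 7879.7 °R.

7879.7 °R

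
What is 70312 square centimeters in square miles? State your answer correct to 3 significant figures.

2.71e-6 square miles

1 cm² = 3.86102e-11 mi².
Then 70312 × 3.86102e-11 ≈ 2.71e-6 mi².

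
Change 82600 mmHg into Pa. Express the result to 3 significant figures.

1.10e+7 Pa

1 millimeter of mercury = 133.322 pascals.
Thus 82600 × 133.322 ≈ 1.10e+7 Pa.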